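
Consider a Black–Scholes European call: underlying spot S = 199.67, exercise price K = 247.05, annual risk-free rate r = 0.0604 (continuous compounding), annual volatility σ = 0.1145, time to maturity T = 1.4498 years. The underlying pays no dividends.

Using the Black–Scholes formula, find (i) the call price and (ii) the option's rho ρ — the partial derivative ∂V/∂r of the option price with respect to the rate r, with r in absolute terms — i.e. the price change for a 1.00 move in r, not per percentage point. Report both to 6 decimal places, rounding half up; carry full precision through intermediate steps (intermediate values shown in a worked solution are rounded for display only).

price = 2.889633
ρ = 53.811840

σ√T = 0.1145·√1.4498 = 0.137867
d₁ = (ln(S/K) + (r+σ²/2)T) / (σ√T) = (ln(199.67/247.05) + (0.0604+0.1145²/2)·1.4498) / 0.137867 = (-0.212925 + 0.097072) / 0.137867 = -0.840327
d₂ = d₁ − σ√T = -0.840327 − 0.137867 = -0.978194
e^{−rT} = e^{−0.0604·1.4498} = 0.916157
N(d₁) = 0.200362,  N(d₂) = 0.163989
Call price V = S·N(d₁) − K·e^{−rT}·N(d₂) = 40.006367 − 37.116733 = 2.889633
ρ = K·T·e^{−rT}·N(d₂) = 53.811840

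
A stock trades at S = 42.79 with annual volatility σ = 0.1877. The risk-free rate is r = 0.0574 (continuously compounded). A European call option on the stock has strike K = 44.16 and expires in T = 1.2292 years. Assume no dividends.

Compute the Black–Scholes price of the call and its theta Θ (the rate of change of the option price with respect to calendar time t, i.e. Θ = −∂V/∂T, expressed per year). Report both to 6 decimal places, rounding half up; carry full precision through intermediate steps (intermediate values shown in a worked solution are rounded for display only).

price = 4.358152
Θ = -2.644552

σ√T = 0.1877·√1.2292 = 0.208102
d₁ = (ln(S/K) + (r+σ²/2)T) / (σ√T) = (ln(42.79/44.16) + (0.0574+0.1877²/2)·1.2292) / 0.208102 = (-0.031515 + 0.092209) / 0.208102 = 0.291657
d₂ = d₁ − σ√T = 0.291657 − 0.208102 = 0.083555
e^{−rT} = e^{−0.0574·1.2292} = 0.931875
N(d₁) = 0.614725,  N(d₂) = 0.533295
Call price V = S·N(d₁) − K·e^{−rT}·N(d₂) = 26.304103 − 21.945951 = 4.358152
φ(d₁) = (1/√(2π))·e^{−d₁²/2} = 0.382330
Θ = −S·φ(d₁)·σ/(2√T) − r·K·e^{−rT}·N(d₂) = −1.384854 − 1.259698 = -2.644552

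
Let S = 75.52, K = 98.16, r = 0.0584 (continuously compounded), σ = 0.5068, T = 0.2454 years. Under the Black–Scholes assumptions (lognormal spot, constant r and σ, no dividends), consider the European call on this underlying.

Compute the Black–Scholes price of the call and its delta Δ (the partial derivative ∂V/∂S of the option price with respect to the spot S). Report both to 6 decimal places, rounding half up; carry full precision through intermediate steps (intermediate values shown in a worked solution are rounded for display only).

price = 1.822636
Δ = 0.194406

σ√T = 0.5068·√0.2454 = 0.251058
d₁ = (ln(S/K) + (r+σ²/2)T) / (σ√T) = (ln(75.52/98.16) + (0.0584+0.5068²/2)·0.2454) / 0.251058 = (-0.262201 + 0.045846) / 0.251058 = -0.861773
d₂ = d₁ − σ√T = -0.861773 − 0.251058 = -1.112831
e^{−rT} = e^{−0.0584·0.2454} = 0.985771
N(d₁) = 0.194406,  N(d₂) = 0.132891
Call price V = S·N(d₁) − K·e^{−rT}·N(d₂) = 14.681561 − 12.858924 = 1.822636
Δ = N(d₁) = 0.194406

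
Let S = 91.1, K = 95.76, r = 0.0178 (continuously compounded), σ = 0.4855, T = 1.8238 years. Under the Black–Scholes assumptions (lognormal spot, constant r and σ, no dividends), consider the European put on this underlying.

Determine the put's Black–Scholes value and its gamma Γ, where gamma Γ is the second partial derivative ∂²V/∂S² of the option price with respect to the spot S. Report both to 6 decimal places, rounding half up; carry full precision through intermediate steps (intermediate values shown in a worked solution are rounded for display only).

price = 24.423358
Γ = 0.006383

σ√T = 0.4855·√1.8238 = 0.655659
d₁ = (ln(S/K) + (r+σ²/2)T) / (σ√T) = (ln(91.1/95.76) + (0.0178+0.4855²/2)·1.8238) / 0.655659 = (-0.049887 + 0.247408) / 0.655659 = 0.301255
d₂ = d₁ − σ√T = 0.301255 − 0.655659 = -0.354404
e^{−rT} = e^{−0.0178·1.8238} = 0.968058
N(−d₁) = 0.381610,  N(−d₂) = 0.638482
Put price V = K·e^{−rT}·N(−d₂) − S·N(−d₁) = 59.188027 − 34.764668 = 24.423358
φ(d₁) = (1/√(2π))·e^{−d₁²/2} = 0.381244
Γ = φ(d₁) / (S·σ·√T) = 0.006383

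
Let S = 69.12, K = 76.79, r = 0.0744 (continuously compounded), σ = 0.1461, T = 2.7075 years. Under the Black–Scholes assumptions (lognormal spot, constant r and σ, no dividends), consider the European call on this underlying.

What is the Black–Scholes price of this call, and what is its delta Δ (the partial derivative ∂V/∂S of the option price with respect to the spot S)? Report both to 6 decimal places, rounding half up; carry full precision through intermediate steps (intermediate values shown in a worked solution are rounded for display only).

price = 9.975561
Δ = 0.698607

σ√T = 0.1461·√2.7075 = 0.240400
d₁ = (ln(S/K) + (r+σ²/2)T) / (σ√T) = (ln(69.12/76.79) + (0.0744+0.1461²/2)·2.7075) / 0.240400 = (-0.105230 + 0.230334) / 0.240400 = 0.520398
d₂ = d₁ − σ√T = 0.520398 − 0.240400 = 0.279998
e^{−rT} = e^{−0.0744·2.7075} = 0.817554
N(d₁) = 0.698607,  N(d₂) = 0.610261
Call price V = S·N(d₁) − K·e^{−rT}·N(d₂) = 48.287719 − 38.312159 = 9.975561
Δ = N(d₁) = 0.698607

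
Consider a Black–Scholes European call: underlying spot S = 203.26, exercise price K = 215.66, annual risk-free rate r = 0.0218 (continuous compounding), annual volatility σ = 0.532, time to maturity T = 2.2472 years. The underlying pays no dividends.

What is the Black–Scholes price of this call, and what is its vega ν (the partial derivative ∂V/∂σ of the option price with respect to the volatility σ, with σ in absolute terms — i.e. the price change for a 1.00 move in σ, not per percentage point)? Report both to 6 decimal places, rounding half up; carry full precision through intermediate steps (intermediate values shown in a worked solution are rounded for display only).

σ√T = 0.532·√2.2472 = 0.797503
d₁ = (ln(S/K) + (r+σ²/2)T) / (σ√T) = (ln(203.26/215.66) + (0.0218+0.532²/2)·2.2472) / 0.797503 = (-0.059217 + 0.366995) / 0.797503 = 0.385926
d₂ = d₁ − σ√T = 0.385926 − 0.797503 = -0.411577
e^{−rT} = e^{−0.0218·2.2472} = 0.952192
N(d₁) = 0.650224,  N(d₂) = 0.340325
Call price V = S·N(d₁) − K·e^{−rT}·N(d₂) = 132.164614 − 69.885574 = 62.279040
φ(d₁) = (1/√(2π))·e^{−d₁²/2} = 0.370312
ν = S·φ(d₁)·√T = 112.834294

price = 62.279040
ν = 112.834294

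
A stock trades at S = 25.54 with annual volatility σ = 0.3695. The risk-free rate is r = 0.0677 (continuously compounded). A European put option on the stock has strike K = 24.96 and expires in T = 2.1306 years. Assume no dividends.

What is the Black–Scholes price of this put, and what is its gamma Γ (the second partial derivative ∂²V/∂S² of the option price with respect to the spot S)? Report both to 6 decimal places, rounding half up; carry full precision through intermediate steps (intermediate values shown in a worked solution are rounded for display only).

σ√T = 0.3695·√2.1306 = 0.539343
d₁ = (ln(S/K) + (r+σ²/2)T) / (σ√T) = (ln(25.54/24.96) + (0.0677+0.3695²/2)·2.1306) / 0.539343 = (0.022971 + 0.289687) / 0.539343 = 0.579702
d₂ = d₁ − σ√T = 0.579702 − 0.539343 = 0.040359
e^{−rT} = e^{−0.0677·2.1306} = 0.865679
N(−d₁) = 0.281058,  N(−d₂) = 0.483904
Put price V = K·e^{−rT}·N(−d₂) − S·N(−d₁) = 10.455867 − 7.178214 = 3.277653
φ(d₁) = (1/√(2π))·e^{−d₁²/2} = 0.337238
Γ = φ(d₁) / (S·σ·√T) = 0.024482

price = 3.277653
Γ = 0.024482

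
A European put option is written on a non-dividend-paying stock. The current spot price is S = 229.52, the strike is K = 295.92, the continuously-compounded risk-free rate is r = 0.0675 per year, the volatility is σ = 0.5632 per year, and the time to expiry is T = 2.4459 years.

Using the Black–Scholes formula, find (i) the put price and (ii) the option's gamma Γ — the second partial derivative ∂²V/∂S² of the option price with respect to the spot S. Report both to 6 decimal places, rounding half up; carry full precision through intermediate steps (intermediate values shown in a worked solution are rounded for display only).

σ√T = 0.5632·√2.4459 = 0.880810
d₁ = (ln(S/K) + (r+σ²/2)T) / (σ√T) = (ln(229.52/295.92) + (0.0675+0.5632²/2)·2.4459) / 0.880810 = (-0.254099 + 0.553011) / 0.880810 = 0.339361
d₂ = d₁ − σ√T = 0.339361 − 0.880810 = -0.541449
e^{−rT} = e^{−0.0675·2.4459} = 0.847810
N(−d₁) = 0.367169,  N(−d₂) = 0.705901
Put price V = K·e^{−rT}·N(−d₂) − S·N(−d₁) = 177.099287 − 84.272647 = 92.826639
φ(d₁) = (1/√(2π))·e^{−d₁²/2} = 0.376619
Γ = φ(d₁) / (S·σ·√T) = 0.001863

price = 92.826639
Γ = 0.001863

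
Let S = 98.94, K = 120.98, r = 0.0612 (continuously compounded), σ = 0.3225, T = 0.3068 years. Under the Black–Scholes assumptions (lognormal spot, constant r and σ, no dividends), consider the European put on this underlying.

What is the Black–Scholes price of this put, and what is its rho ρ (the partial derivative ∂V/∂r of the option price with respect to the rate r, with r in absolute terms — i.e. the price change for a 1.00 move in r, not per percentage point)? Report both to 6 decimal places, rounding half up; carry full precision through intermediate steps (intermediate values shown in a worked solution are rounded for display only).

σ√T = 0.3225·√0.3068 = 0.178631
d₁ = (ln(S/K) + (r+σ²/2)T) / (σ√T) = (ln(98.94/120.98) + (0.0612+0.3225²/2)·0.3068) / 0.178631 = (-0.201112 + 0.034731) / 0.178631 = -0.931421
d₂ = d₁ − σ√T = -0.931421 − 0.178631 = -1.110052
e^{−rT} = e^{−0.0612·0.3068} = 0.981399
N(−d₁) = 0.824182,  N(−d₂) = 0.866512
Put price V = K·e^{−rT}·N(−d₂) − S·N(−d₁) = 102.880643 − 81.544581 = 21.336063
ρ = −K·T·e^{−rT}·N(−d₂) = -31.563781

price = 21.336063
ρ = -31.563781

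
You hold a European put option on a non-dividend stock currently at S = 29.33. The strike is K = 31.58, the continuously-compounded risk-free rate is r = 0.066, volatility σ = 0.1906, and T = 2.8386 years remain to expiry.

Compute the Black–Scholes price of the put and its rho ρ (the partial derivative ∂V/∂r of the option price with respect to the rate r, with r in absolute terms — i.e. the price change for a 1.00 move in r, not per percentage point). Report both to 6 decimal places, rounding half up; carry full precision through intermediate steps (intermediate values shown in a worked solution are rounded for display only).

σ√T = 0.1906·√2.8386 = 0.321126
d₁ = (ln(S/K) + (r+σ²/2)T) / (σ√T) = (ln(29.33/31.58) + (0.066+0.1906²/2)·2.8386) / 0.321126 = (-0.073913 + 0.238908) / 0.321126 = 0.513803
d₂ = d₁ − σ√T = 0.513803 − 0.321126 = 0.192677
e^{−rT} = e^{−0.066·2.8386} = 0.829155
N(−d₁) = 0.303695,  N(−d₂) = 0.423606
Put price V = K·e^{−rT}·N(−d₂) − S·N(−d₁) = 11.092004 − 8.907371 = 2.184634
ρ = −K·T·e^{−rT}·N(−d₂) = -31.485764

price = 2.184634
ρ = -31.485764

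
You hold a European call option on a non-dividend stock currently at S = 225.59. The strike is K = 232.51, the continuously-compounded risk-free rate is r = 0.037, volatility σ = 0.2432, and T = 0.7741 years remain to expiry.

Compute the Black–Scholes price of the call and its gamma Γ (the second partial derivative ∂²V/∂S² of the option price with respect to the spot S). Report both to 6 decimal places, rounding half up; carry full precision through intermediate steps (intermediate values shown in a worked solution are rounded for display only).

price = 19.058624
Γ = 0.008224

σ√T = 0.2432·√0.7741 = 0.213975
d₁ = (ln(S/K) + (r+σ²/2)T) / (σ√T) = (ln(225.59/232.51) + (0.037+0.2432²/2)·0.7741) / 0.213975 = (-0.030214 + 0.051534) / 0.213975 = 0.099639
d₂ = d₁ − σ√T = 0.099639 − 0.213975 = -0.114336
e^{−rT} = e^{−0.037·0.7741} = 0.971765
N(d₁) = 0.539685,  N(d₂) = 0.454486
Call price V = S·N(d₁) − K·e^{−rT}·N(d₂) = 121.747434 − 102.688810 = 19.058624
φ(d₁) = (1/√(2π))·e^{−d₁²/2} = 0.396967
Γ = φ(d₁) / (S·σ·√T) = 0.008224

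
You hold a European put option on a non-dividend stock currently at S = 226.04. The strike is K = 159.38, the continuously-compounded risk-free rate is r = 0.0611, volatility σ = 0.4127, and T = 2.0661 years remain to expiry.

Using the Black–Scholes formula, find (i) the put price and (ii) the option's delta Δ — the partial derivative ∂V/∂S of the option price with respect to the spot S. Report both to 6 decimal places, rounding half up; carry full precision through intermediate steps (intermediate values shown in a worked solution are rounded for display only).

σ√T = 0.4127·√2.0661 = 0.593212
d₁ = (ln(S/K) + (r+σ²/2)T) / (σ√T) = (ln(226.04/159.38) + (0.0611+0.4127²/2)·2.0661) / 0.593212 = (0.349421 + 0.302189) / 0.593212 = 1.098443
d₂ = d₁ − σ√T = 1.098443 − 0.593212 = 0.505231
e^{−rT} = e^{−0.0611·2.0661} = 0.881404
N(−d₁) = 0.136006,  N(−d₂) = 0.306698
Put price V = K·e^{−rT}·N(−d₂) − S·N(−d₁) = 43.084457 − 30.742700 = 12.341757
Δ = −N(−d₁) = -0.136006

price = 12.341757
Δ = -0.136006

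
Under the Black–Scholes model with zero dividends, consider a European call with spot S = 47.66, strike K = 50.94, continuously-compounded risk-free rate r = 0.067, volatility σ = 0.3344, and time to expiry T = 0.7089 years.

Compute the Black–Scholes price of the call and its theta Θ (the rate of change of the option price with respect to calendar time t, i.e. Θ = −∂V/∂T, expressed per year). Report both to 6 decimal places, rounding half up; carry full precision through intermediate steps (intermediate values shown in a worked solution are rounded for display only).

σ√T = 0.3344·√0.7089 = 0.281552
d₁ = (ln(S/K) + (r+σ²/2)T) / (σ√T) = (ln(47.66/50.94) + (0.067+0.3344²/2)·0.7089) / 0.281552 = (-0.066556 + 0.087132) / 0.281552 = 0.073081
d₂ = d₁ − σ√T = 0.073081 − 0.281552 = -0.208471
e^{−rT} = e^{−0.067·0.7089} = 0.953614
N(d₁) = 0.529129,  N(d₂) = 0.417431
Call price V = S·N(d₁) − K·e^{−rT}·N(d₂) = 25.218295 − 20.277565 = 4.940731
φ(d₁) = (1/√(2π))·e^{−d₁²/2} = 0.397878
Θ = −S·φ(d₁)·σ/(2√T) − r·K·e^{−rT}·N(d₂) = −3.765721 − 1.358597 = -5.124318

price = 4.940731
Θ = -5.124318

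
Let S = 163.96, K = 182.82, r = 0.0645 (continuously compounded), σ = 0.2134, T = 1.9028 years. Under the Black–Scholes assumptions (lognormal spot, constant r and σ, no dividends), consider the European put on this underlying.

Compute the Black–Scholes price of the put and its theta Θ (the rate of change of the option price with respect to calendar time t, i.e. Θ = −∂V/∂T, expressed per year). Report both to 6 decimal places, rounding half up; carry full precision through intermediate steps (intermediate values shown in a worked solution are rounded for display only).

σ√T = 0.2134·√1.9028 = 0.294368
d₁ = (ln(S/K) + (r+σ²/2)T) / (σ√T) = (ln(163.96/182.82) + (0.0645+0.2134²/2)·1.9028) / 0.294368 = (-0.108880 + 0.166057) / 0.294368 = 0.194238
d₂ = d₁ − σ√T = 0.194238 − 0.294368 = -0.100131
e^{−rT} = e^{−0.0645·1.9028} = 0.884502
N(−d₁) = 0.422995,  N(−d₂) = 0.539880
Put price V = K·e^{−rT}·N(−d₂) − S·N(−d₁) = 87.301056 − 69.354250 = 17.946806
φ(d₁) = (1/√(2π))·e^{−d₁²/2} = 0.391487
Θ = −S·φ(d₁)·σ/(2√T) + r·K·e^{−rT}·N(−d₂) = −4.965046 + 5.630918 = 0.665873

price = 17.946806
Θ = 0.665873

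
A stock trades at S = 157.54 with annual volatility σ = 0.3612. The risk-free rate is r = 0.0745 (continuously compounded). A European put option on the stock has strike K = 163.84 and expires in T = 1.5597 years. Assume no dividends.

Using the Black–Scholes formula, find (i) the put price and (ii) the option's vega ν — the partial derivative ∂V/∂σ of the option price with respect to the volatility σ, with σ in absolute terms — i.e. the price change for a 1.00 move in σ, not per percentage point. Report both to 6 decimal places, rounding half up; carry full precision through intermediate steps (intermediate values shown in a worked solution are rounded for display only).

σ√T = 0.3612·√1.5597 = 0.451095
d₁ = (ln(S/K) + (r+σ²/2)T) / (σ√T) = (ln(157.54/163.84) + (0.0745+0.3612²/2)·1.5597) / 0.451095 = (-0.039211 + 0.217941) / 0.451095 = 0.396214
d₂ = d₁ − σ√T = 0.396214 − 0.451095 = -0.054881
e^{−rT} = e^{−0.0745·1.5597} = 0.890299
N(−d₁) = 0.345974,  N(−d₂) = 0.521884
Put price V = K·e^{−rT}·N(−d₂) − S·N(−d₁) = 76.125394 − 54.504689 = 21.620704
φ(d₁) = (1/√(2π))·e^{−d₁²/2} = 0.368826
ν = S·φ(d₁)·√T = 72.565886

price = 21.620704
ν = 72.565886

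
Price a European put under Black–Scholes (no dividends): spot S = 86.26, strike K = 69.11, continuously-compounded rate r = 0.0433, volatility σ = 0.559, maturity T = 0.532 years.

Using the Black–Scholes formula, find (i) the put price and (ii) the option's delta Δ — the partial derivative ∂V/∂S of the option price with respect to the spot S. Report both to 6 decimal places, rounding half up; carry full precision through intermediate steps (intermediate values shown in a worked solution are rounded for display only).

σ√T = 0.559·√0.532 = 0.407725
d₁ = (ln(S/K) + (r+σ²/2)T) / (σ√T) = (ln(86.26/69.11) + (0.0433+0.559²/2)·0.532) / 0.407725 = (0.221667 + 0.106156) / 0.407725 = 0.804027
d₂ = d₁ − σ√T = 0.804027 − 0.407725 = 0.396302
e^{−rT} = e^{−0.0433·0.532} = 0.977228
N(−d₁) = 0.210691,  N(−d₂) = 0.345941
Put price V = K·e^{−rT}·N(−d₂) − S·N(−d₁) = 23.363559 − 18.174180 = 5.189379
Δ = −N(−d₁) = -0.210691

price = 5.189379
Δ = -0.210691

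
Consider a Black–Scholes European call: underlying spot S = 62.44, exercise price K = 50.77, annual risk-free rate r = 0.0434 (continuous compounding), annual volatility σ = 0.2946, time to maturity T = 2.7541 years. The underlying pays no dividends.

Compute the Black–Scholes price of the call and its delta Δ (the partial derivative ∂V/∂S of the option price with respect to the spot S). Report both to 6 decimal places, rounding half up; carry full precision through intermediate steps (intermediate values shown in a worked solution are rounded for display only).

price = 21.237295
Δ = 0.819149

σ√T = 0.2946·√2.7541 = 0.488903
d₁ = (ln(S/K) + (r+σ²/2)T) / (σ√T) = (ln(62.44/50.77) + (0.0434+0.2946²/2)·2.7541) / 0.488903 = (0.206900 + 0.239041) / 0.488903 = 0.912127
d₂ = d₁ − σ√T = 0.912127 − 0.488903 = 0.423224
e^{−rT} = e^{−0.0434·2.7541} = 0.887339
N(d₁) = 0.819149,  N(d₂) = 0.663934
Call price V = S·N(d₁) − K·e^{−rT}·N(d₂) = 51.147664 − 29.910370 = 21.237295
Δ = N(d₁) = 0.819149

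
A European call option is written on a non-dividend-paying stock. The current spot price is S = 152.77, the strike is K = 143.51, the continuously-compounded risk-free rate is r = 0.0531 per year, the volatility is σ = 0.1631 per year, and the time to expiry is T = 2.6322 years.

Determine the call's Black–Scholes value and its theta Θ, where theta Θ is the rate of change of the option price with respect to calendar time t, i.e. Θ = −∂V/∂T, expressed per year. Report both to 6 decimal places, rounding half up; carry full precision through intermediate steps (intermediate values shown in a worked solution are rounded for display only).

price = 32.629367
Θ = -6.928584

σ√T = 0.1631·√2.6322 = 0.264614
d₁ = (ln(S/K) + (r+σ²/2)T) / (σ√T) = (ln(152.77/143.51) + (0.0531+0.1631²/2)·2.6322) / 0.264614 = (0.062529 + 0.174780) / 0.264614 = 0.896811
d₂ = d₁ − σ√T = 0.896811 − 0.264614 = 0.632196
e^{−rT} = e^{−0.0531·2.6322} = 0.869558
N(d₁) = 0.815090,  N(d₂) = 0.736371
Call price V = S·N(d₁) − K·e^{−rT}·N(d₂) = 124.521306 − 91.891939 = 32.629367
φ(d₁) = (1/√(2π))·e^{−d₁²/2} = 0.266849
Θ = −S·φ(d₁)·σ/(2√T) − r·K·e^{−rT}·N(d₂) = −2.049122 − 4.879462 = -6.928584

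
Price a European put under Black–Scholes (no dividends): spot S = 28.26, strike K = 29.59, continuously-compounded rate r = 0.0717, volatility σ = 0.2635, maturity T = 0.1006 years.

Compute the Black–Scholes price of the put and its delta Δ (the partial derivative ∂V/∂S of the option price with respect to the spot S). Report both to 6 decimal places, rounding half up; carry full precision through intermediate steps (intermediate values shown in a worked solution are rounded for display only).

σ√T = 0.2635·√0.1006 = 0.083576
d₁ = (ln(S/K) + (r+σ²/2)T) / (σ√T) = (ln(28.26/29.59) + (0.0717+0.2635²/2)·0.1006) / 0.083576 = (-0.045989 + 0.010705) / 0.083576 = -0.422176
d₂ = d₁ − σ√T = -0.422176 − 0.083576 = -0.505752
e^{−rT} = e^{−0.0717·0.1006} = 0.992813
N(−d₁) = 0.663552,  N(−d₂) = 0.693485
Put price V = K·e^{−rT}·N(−d₂) − S·N(−d₁) = 20.372727 − 18.751972 = 1.620754
Δ = −N(−d₁) = -0.663552

price = 1.620754
Δ = -0.663552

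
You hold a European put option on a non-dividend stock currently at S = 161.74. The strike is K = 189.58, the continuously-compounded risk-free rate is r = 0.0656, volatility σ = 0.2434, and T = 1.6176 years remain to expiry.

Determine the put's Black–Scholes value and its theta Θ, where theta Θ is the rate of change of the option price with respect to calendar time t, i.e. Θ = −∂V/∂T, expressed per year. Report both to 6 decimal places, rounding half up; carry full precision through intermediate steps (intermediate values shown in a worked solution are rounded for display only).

σ√T = 0.2434·√1.6176 = 0.309568
d₁ = (ln(S/K) + (r+σ²/2)T) / (σ√T) = (ln(161.74/189.58) + (0.0656+0.2434²/2)·1.6176) / 0.309568 = (-0.158821 + 0.154031) / 0.309568 = -0.015474
d₂ = d₁ − σ√T = -0.015474 − 0.309568 = -0.325042
e^{−rT} = e^{−0.0656·1.6176} = 0.899322
N(−d₁) = 0.506173,  N(−d₂) = 0.627425
Put price V = K·e^{−rT}·N(−d₂) − S·N(−d₁) = 106.971878 − 81.868415 = 25.103462
φ(d₁) = (1/√(2π))·e^{−d₁²/2} = 0.398895
Θ = −S·φ(d₁)·σ/(2√T) + r·K·e^{−rT}·N(−d₂) = −6.173487 + 7.017355 = 0.843868

price = 25.103462
Θ = 0.843868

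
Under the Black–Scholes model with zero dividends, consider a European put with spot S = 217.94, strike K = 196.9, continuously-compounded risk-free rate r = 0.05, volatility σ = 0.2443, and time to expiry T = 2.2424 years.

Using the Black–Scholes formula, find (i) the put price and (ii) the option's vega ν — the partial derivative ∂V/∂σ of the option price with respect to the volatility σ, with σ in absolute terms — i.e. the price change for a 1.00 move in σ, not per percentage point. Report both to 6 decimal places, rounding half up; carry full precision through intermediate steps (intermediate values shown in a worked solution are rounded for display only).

price = 12.292974
ν = 97.025877

σ√T = 0.2443·√2.2424 = 0.365831
d₁ = (ln(S/K) + (r+σ²/2)T) / (σ√T) = (ln(217.94/196.9) + (0.05+0.2443²/2)·2.2424) / 0.365831 = (0.101524 + 0.179036) / 0.365831 = 0.766912
d₂ = d₁ − σ√T = 0.766912 − 0.365831 = 0.401081
e^{−rT} = e^{−0.05·2.2424} = 0.893937
N(−d₁) = 0.221567,  N(−d₂) = 0.344180
Put price V = K·e^{−rT}·N(−d₂) − S·N(−d₁) = 60.581277 − 48.288303 = 12.292974
φ(d₁) = (1/√(2π))·e^{−d₁²/2} = 0.297299
ν = S·φ(d₁)·√T = 97.025877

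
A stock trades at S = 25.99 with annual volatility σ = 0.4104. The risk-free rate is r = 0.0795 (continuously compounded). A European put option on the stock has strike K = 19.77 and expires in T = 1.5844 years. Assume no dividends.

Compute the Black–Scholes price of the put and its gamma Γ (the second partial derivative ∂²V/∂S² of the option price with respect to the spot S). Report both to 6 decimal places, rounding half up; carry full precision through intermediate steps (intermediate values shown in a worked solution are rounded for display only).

σ√T = 0.4104·√1.5844 = 0.516583
d₁ = (ln(S/K) + (r+σ²/2)T) / (σ√T) = (ln(25.99/19.77) + (0.0795+0.4104²/2)·1.5844) / 0.516583 = (0.273546 + 0.259389) / 0.516583 = 1.031655
d₂ = d₁ − σ√T = 1.031655 − 0.516583 = 0.515072
e^{−rT} = e^{−0.0795·1.5844} = 0.881650
N(−d₁) = 0.151117,  N(−d₂) = 0.303251
Put price V = K·e^{−rT}·N(−d₂) − S·N(−d₁) = 5.285740 − 3.927530 = 1.358209
φ(d₁) = (1/√(2π))·e^{−d₁²/2} = 0.234314
Γ = φ(d₁) / (S·σ·√T) = 0.017452

price = 1.358209
Γ = 0.017452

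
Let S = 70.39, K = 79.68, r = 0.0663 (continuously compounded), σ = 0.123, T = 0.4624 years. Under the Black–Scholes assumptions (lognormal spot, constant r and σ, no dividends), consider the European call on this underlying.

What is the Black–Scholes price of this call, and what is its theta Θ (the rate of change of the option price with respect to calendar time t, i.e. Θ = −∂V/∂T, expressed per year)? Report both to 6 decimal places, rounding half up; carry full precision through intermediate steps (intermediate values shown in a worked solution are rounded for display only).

σ√T = 0.123·√0.4624 = 0.083640
d₁ = (ln(S/K) + (r+σ²/2)T) / (σ√T) = (ln(70.39/79.68) + (0.0663+0.123²/2)·0.4624) / 0.083640 = (-0.123967 + 0.034155) / 0.083640 = -1.073798
d₂ = d₁ − σ√T = -1.073798 − 0.083640 = -1.157438
e^{−rT} = e^{−0.0663·0.4624} = 0.969808
N(d₁) = 0.141457,  N(d₂) = 0.123547
Call price V = S·N(d₁) − K·e^{−rT}·N(d₂) = 9.957132 − 9.546988 = 0.410143
φ(d₁) = (1/√(2π))·e^{−d₁²/2} = 0.224146
Θ = −S·φ(d₁)·σ/(2√T) − r·K·e^{−rT}·N(d₂) = −1.426945 − 0.632965 = -2.059911

price = 0.410143
Θ = -2.059911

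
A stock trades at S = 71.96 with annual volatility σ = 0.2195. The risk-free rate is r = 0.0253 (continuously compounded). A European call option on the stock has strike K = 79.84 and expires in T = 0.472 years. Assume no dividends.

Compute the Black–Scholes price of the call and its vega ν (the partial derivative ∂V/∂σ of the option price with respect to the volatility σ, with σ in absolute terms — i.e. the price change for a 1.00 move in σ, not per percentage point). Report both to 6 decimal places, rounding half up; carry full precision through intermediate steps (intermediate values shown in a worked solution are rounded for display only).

price = 1.882980
ν = 17.097687

σ√T = 0.2195·√0.472 = 0.150801
d₁ = (ln(S/K) + (r+σ²/2)T) / (σ√T) = (ln(71.96/79.84) + (0.0253+0.2195²/2)·0.472) / 0.150801 = (-0.103914 + 0.023312) / 0.150801 = -0.534491
d₂ = d₁ − σ√T = -0.534491 − 0.150801 = -0.685293
e^{−rT} = e^{−0.0253·0.472} = 0.988129
N(d₁) = 0.296501,  N(d₂) = 0.246580
Call price V = S·N(d₁) − K·e^{−rT}·N(d₂) = 21.336197 − 19.453217 = 1.882980
φ(d₁) = (1/√(2π))·e^{−d₁²/2} = 0.345840
ν = S·φ(d₁)·√T = 17.097687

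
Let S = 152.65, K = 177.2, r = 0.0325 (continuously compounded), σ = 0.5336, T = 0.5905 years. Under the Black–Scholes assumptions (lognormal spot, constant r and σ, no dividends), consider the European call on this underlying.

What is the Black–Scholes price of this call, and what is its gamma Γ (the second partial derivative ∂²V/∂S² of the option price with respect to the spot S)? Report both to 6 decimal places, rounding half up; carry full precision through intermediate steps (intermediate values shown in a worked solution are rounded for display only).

price = 17.226293
Γ = 0.006334

σ√T = 0.5336·√0.5905 = 0.410040
d₁ = (ln(S/K) + (r+σ²/2)T) / (σ√T) = (ln(152.65/177.2) + (0.0325+0.5336²/2)·0.5905) / 0.410040 = (-0.149131 + 0.103257) / 0.410040 = -0.111877
d₂ = d₁ − σ√T = -0.111877 − 0.410040 = -0.521916
e^{−rT} = e^{−0.0325·0.5905} = 0.980992
N(d₁) = 0.455461,  N(d₂) = 0.300864
Call price V = S·N(d₁) − K·e^{−rT}·N(d₂) = 69.526063 − 52.299770 = 17.226293
φ(d₁) = (1/√(2π))·e^{−d₁²/2} = 0.396453
Γ = φ(d₁) / (S·σ·√T) = 0.006334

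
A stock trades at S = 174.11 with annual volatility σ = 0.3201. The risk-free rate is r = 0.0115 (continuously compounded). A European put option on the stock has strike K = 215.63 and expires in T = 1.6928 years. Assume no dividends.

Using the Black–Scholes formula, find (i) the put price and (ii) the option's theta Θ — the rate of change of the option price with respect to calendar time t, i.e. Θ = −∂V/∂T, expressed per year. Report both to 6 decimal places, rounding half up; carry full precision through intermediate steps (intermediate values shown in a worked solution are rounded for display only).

σ√T = 0.3201·√1.6928 = 0.416475
d₁ = (ln(S/K) + (r+σ²/2)T) / (σ√T) = (ln(174.11/215.63) + (0.0115+0.3201²/2)·1.6928) / 0.416475 = (-0.213877 + 0.106193) / 0.416475 = -0.258561
d₂ = d₁ − σ√T = -0.258561 − 0.416475 = -0.675035
e^{−rT} = e^{−0.0115·1.6928} = 0.980721
N(−d₁) = 0.602013,  N(−d₂) = 0.750173
Put price V = K·e^{−rT}·N(−d₂) − S·N(−d₁) = 158.641315 − 104.816464 = 53.824850
φ(d₁) = (1/√(2π))·e^{−d₁²/2} = 0.385827
Θ = −S·φ(d₁)·σ/(2√T) + r·K·e^{−rT}·N(−d₂) = −8.263605 + 1.824375 = -6.439230

price = 53.824850
Θ = -6.439230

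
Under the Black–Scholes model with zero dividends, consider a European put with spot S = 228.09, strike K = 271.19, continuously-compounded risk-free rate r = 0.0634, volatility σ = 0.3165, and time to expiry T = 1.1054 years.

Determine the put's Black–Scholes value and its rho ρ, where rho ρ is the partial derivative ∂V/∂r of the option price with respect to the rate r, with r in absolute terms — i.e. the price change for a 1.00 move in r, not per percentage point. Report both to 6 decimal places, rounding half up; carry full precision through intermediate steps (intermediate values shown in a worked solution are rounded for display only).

price = 45.642449
ρ = -190.867404

σ√T = 0.3165·√1.1054 = 0.332762
d₁ = (ln(S/K) + (r+σ²/2)T) / (σ√T) = (ln(228.09/271.19) + (0.0634+0.3165²/2)·1.1054) / 0.332762 = (-0.173079 + 0.125448) / 0.332762 = -0.143141
d₂ = d₁ − σ√T = -0.143141 − 0.332762 = -0.475903
e^{−rT} = e^{−0.0634·1.1054} = 0.932317
N(−d₁) = 0.556911,  N(−d₂) = 0.682928
Put price V = K·e^{−rT}·N(−d₂) − S·N(−d₁) = 172.668178 − 127.025730 = 45.642449
ρ = −K·T·e^{−rT}·N(−d₂) = -190.867404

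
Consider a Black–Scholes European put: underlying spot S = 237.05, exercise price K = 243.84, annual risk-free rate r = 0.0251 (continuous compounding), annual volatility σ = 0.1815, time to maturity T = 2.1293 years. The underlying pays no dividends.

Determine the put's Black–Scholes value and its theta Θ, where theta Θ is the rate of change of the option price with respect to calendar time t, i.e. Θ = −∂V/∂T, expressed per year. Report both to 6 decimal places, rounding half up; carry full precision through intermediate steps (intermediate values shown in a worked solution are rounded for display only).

price = 21.823526
Θ = -2.743854

σ√T = 0.1815·√2.1293 = 0.264847
d₁ = (ln(S/K) + (r+σ²/2)T) / (σ√T) = (ln(237.05/243.84) + (0.0251+0.1815²/2)·2.1293) / 0.264847 = (-0.028241 + 0.088517) / 0.264847 = 0.227589
d₂ = d₁ − σ√T = 0.227589 − 0.264847 = -0.037258
e^{−rT} = e^{−0.0251·2.1293} = 0.947958
N(−d₁) = 0.409983,  N(−d₂) = 0.514860
Put price V = K·e^{−rT}·N(−d₂) − S·N(−d₁) = 119.009987 − 97.186461 = 21.823526
φ(d₁) = (1/√(2π))·e^{−d₁²/2} = 0.388743
Θ = −S·φ(d₁)·σ/(2√T) + r·K·e^{−rT}·N(−d₂) = −5.731004 + 2.987151 = -2.743854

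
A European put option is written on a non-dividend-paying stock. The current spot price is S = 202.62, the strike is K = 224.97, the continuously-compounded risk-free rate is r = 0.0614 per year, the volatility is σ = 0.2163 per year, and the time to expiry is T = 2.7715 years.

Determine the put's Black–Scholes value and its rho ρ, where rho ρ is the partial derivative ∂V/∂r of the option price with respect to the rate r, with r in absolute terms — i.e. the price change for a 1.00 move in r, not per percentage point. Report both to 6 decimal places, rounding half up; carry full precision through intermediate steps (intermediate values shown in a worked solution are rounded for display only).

σ√T = 0.2163·√2.7715 = 0.360092
d₁ = (ln(S/K) + (r+σ²/2)T) / (σ√T) = (ln(202.62/224.97) + (0.0614+0.2163²/2)·2.7715) / 0.360092 = (-0.104635 + 0.235003) / 0.360092 = 0.362042
d₂ = d₁ − σ√T = 0.362042 − 0.360092 = 0.001950
e^{−rT} = e^{−0.0614·2.7715} = 0.843521
N(−d₁) = 0.358660,  N(−d₂) = 0.499222
Put price V = K·e^{−rT}·N(−d₂) − S·N(−d₁) = 94.735891 − 72.671746 = 22.064145
ρ = −K·T·e^{−rT}·N(−d₂) = -262.560523

price = 22.064145
ρ = -262.560523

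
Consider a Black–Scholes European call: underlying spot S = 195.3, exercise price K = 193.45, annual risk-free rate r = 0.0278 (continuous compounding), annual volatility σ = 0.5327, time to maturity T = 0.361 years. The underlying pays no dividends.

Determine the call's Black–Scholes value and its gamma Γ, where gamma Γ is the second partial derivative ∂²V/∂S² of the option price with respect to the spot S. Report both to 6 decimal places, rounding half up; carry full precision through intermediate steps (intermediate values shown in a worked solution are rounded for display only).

σ√T = 0.5327·√0.361 = 0.320064
d₁ = (ln(S/K) + (r+σ²/2)T) / (σ√T) = (ln(195.3/193.45) + (0.0278+0.5327²/2)·0.361) / 0.320064 = (0.009518 + 0.061256) / 0.320064 = 0.221125
d₂ = d₁ − σ√T = 0.221125 − 0.320064 = -0.098939
e^{−rT} = e^{−0.0278·0.361} = 0.990014
N(d₁) = 0.587502,  N(d₂) = 0.460593
Call price V = S·N(d₁) − K·e^{−rT}·N(d₂) = 114.739192 − 88.212042 = 26.527150
φ(d₁) = (1/√(2π))·e^{−d₁²/2} = 0.389307
Γ = φ(d₁) / (S·σ·√T) = 0.006228

price = 26.527150
Γ = 0.006228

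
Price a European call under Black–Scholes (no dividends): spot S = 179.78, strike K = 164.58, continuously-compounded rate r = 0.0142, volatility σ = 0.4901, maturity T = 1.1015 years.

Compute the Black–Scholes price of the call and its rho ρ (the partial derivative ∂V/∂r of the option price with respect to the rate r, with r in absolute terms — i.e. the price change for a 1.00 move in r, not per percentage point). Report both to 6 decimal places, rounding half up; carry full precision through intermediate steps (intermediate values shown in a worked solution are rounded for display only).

price = 44.254452
ρ = 85.318891

σ√T = 0.4901·√1.1015 = 0.514372
d₁ = (ln(S/K) + (r+σ²/2)T) / (σ√T) = (ln(179.78/164.58) + (0.0142+0.4901²/2)·1.1015) / 0.514372 = (0.088337 + 0.147930) / 0.514372 = 0.459332
d₂ = d₁ − σ√T = 0.459332 − 0.514372 = -0.055039
e^{−rT} = e^{−0.0142·1.1015} = 0.984480
N(d₁) = 0.677002,  N(d₂) = 0.478054
Call price V = S·N(d₁) − K·e^{−rT}·N(d₂) = 121.711458 − 77.457005 = 44.254452
ρ = K·T·e^{−rT}·N(d₂) = 85.318891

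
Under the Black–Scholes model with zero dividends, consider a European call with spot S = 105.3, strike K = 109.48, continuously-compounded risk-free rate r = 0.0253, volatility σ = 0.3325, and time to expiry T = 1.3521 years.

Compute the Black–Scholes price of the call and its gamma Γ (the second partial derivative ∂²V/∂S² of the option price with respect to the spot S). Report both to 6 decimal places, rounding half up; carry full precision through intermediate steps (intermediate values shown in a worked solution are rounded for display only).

σ√T = 0.3325·√1.3521 = 0.386630
d₁ = (ln(S/K) + (r+σ²/2)T) / (σ√T) = (ln(105.3/109.48) + (0.0253+0.3325²/2)·1.3521) / 0.386630 = (-0.038928 + 0.108950) / 0.386630 = 0.181106
d₂ = d₁ − σ√T = 0.181106 − 0.386630 = -0.205524
e^{−rT} = e^{−0.0253·1.3521} = 0.966370
N(d₁) = 0.571858,  N(d₂) = 0.418581
Call price V = S·N(d₁) − K·e^{−rT}·N(d₂) = 60.216641 − 44.285162 = 15.931479
φ(d₁) = (1/√(2π))·e^{−d₁²/2} = 0.392453
Γ = φ(d₁) / (S·σ·√T) = 0.009640

price = 15.931479
Γ = 0.009640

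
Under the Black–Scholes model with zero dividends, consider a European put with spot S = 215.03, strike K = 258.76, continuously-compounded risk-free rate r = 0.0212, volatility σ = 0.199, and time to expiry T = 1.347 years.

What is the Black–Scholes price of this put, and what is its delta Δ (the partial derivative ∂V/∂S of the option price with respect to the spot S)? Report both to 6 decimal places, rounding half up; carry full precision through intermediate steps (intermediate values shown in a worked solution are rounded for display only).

price = 44.380645
Δ = -0.713084

σ√T = 0.199·√1.347 = 0.230960
d₁ = (ln(S/K) + (r+σ²/2)T) / (σ√T) = (ln(215.03/258.76) + (0.0212+0.199²/2)·1.347) / 0.230960 = (-0.185123 + 0.055228) / 0.230960 = -0.562417
d₂ = d₁ − σ√T = -0.562417 − 0.230960 = -0.793377
e^{−rT} = e^{−0.0212·1.347} = 0.971847
N(−d₁) = 0.713084,  N(−d₂) = 0.786221
Put price V = K·e^{−rT}·N(−d₂) − S·N(−d₁) = 197.715073 − 153.334428 = 44.380645
Δ = −N(−d₁) = -0.713084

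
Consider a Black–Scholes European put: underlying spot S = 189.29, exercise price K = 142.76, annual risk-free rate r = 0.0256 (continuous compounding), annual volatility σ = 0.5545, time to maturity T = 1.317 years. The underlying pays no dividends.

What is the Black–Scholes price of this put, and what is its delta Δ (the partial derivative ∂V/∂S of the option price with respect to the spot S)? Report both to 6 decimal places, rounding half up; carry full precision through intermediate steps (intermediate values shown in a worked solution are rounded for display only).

price = 19.943631
Δ = -0.207682

σ√T = 0.5545·√1.317 = 0.636348
d₁ = (ln(S/K) + (r+σ²/2)T) / (σ√T) = (ln(189.29/142.76) + (0.0256+0.5545²/2)·1.317) / 0.636348 = (0.282115 + 0.236184) / 0.636348 = 0.814491
d₂ = d₁ − σ√T = 0.814491 − 0.636348 = 0.178144
e^{−rT} = e^{−0.0256·1.317} = 0.966847
N(−d₁) = 0.207682,  N(−d₂) = 0.429305
Put price V = K·e^{−rT}·N(−d₂) − S·N(−d₁) = 59.255708 − 39.312077 = 19.943631
Δ = −N(−d₁) = -0.207682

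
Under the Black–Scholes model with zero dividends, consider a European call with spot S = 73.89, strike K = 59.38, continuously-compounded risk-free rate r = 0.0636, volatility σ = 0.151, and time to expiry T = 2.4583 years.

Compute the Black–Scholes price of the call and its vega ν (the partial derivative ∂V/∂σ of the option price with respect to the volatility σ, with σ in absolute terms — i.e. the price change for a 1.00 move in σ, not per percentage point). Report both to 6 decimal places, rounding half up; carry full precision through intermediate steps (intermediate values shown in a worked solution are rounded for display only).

price = 23.452934
ν = 10.855544

σ√T = 0.151·√2.4583 = 0.236752
d₁ = (ln(S/K) + (r+σ²/2)T) / (σ√T) = (ln(73.89/59.38) + (0.0636+0.151²/2)·2.4583) / 0.236752 = (0.218620 + 0.184374) / 0.236752 = 1.702174
d₂ = d₁ − σ√T = 1.702174 − 0.236752 = 1.465422
e^{−rT} = e^{−0.0636·2.4583} = 0.855262
N(d₁) = 0.955639,  N(d₂) = 0.928597
Call price V = S·N(d₁) − K·e^{−rT}·N(d₂) = 70.612137 − 47.159203 = 23.452934
φ(d₁) = (1/√(2π))·e^{−d₁²/2} = 0.093702
ν = S·φ(d₁)·√T = 10.855544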